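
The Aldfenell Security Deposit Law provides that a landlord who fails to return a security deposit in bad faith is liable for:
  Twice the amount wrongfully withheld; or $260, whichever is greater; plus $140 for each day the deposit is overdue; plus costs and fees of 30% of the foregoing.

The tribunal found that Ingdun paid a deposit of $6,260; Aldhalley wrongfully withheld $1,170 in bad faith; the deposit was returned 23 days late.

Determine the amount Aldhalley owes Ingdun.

$7,228

Doubled: 2 × $1,170 = $2,340
Minimum $260: $2,340 meets the minimum, no increase.
Late-return penalty: 23 × $140 = $3,220
Damages plus late penalty: $2,340 + $3,220 = $5,560
Costs and fees: 30% of $5,560 = $1,668
Total recovery: $5,560 + $1,668 = $7,228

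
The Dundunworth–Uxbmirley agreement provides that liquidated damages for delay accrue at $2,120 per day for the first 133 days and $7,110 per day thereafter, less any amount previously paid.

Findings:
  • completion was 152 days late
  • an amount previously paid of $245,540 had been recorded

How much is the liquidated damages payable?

First 133 days: 133 × $2,120 = $281,960
Remaining days: (152 − 133) × $7,110 = $135,090
Accrued per-day damages: $281,960 + $135,090 = $417,050
Less amount previously paid: $417,050 − $245,540 = $171,510

$171,510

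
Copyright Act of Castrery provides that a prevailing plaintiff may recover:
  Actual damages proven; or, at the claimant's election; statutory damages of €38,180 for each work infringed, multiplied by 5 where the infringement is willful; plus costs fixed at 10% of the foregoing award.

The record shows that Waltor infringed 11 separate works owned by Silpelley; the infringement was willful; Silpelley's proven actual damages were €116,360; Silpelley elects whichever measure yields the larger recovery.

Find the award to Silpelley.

€2,309,890

Statutory damages: 11 × €38,180 = €419,980
Multiplied by 5: 5 × €419,980 = €2,099,900
Greater of actual damages (€116,360) or enhanced statutory damages (€2,099,900): €2,099,900
Costs: 10% of €2,099,900 = €209,990
Award plus costs: €2,099,900 + €209,990 = €2,309,890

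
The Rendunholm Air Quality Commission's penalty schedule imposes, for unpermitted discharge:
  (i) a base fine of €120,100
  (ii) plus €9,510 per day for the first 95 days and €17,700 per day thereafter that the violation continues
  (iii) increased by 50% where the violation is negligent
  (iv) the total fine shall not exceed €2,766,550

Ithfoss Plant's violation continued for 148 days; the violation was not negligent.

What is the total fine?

Civil penalty: €1,961,650

First 95 days: 95 × €9,510 = €903,450
Remaining days: (148 − 95) × €17,700 = €938,100
Per-day component: €903,450 + €938,100 = €1,841,550
Base plus per-day: €120,100 + €1,841,550 = €1,961,650
The violation was not negligent: no 50% increase.
Cap at €2,766,550: €1,961,650 is within the cap, no reduction.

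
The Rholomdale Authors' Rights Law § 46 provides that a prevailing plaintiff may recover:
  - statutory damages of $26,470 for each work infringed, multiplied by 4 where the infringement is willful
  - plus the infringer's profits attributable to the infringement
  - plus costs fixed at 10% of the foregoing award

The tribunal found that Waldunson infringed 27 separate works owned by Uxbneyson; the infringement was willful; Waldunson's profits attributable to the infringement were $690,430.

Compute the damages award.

$3,904,109

Statutory damages: 27 × $26,470 = $714,690
Multiplied by 4: 4 × $714,690 = $2,858,760
Combined award: $2,858,760 + $690,430 = $3,549,190
Costs: 10% of $3,549,190 = $354,919
Award plus costs: $3,549,190 + $354,919 = $3,904,109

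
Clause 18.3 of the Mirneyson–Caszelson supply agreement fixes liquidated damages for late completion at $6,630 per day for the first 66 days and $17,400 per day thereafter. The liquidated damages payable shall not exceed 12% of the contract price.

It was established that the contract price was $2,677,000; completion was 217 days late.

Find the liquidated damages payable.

Liquidated damages: $321,240

First 66 days: 66 × $6,630 = $437,580
Remaining days: (217 − 66) × $17,400 = $2,627,400
Accrued per-day damages: $437,580 + $2,627,400 = $3,064,980
Cap: 12% of $2,677,000 = $321,240
Cap at $321,240: $3,064,980 exceeds the cap → $321,240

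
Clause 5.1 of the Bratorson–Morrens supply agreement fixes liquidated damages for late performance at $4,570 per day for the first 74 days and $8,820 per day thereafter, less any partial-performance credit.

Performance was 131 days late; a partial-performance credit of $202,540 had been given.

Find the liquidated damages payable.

$638,380

First 74 days: 74 × $4,570 = $338,180
Remaining days: (131 − 74) × $8,820 = $502,740
Accrued per-day damages: $338,180 + $502,740 = $840,920
Less partial-performance credit: $840,920 − $202,540 = $638,380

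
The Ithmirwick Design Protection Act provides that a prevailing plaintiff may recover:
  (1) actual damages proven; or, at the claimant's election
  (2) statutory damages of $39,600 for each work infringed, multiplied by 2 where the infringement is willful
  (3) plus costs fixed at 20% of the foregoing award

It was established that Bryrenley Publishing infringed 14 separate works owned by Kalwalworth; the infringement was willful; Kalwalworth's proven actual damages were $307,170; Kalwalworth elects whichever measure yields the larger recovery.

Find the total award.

Statutory damages: 14 × $39,600 = $554,400
Doubled: 2 × $554,400 = $1,108,800
Greater of actual damages ($307,170) or enhanced statutory damages ($1,108,800): $1,108,800
Costs: 20% of $1,108,800 = $221,760
Award plus costs: $1,108,800 + $221,760 = $1,330,560

$1,330,560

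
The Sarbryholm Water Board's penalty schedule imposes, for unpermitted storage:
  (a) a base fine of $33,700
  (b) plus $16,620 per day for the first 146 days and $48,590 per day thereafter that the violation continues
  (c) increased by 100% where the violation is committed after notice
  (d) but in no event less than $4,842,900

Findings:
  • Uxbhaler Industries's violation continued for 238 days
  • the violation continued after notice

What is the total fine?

$13,861,000

First 146 days: 146 × $16,620 = $2,426,520
Remaining days: (238 − 146) × $48,590 = $4,470,280
Per-day component: $2,426,520 + $4,470,280 = $6,896,800
Base plus per-day: $33,700 + $6,896,800 = $6,930,500
Enhancement: 100% of $6,930,500 = $6,930,500
Enhanced fine: $6,930,500 + $6,930,500 = $13,861,000
Minimum $4,842,900: $13,861,000 meets the minimum, no increase.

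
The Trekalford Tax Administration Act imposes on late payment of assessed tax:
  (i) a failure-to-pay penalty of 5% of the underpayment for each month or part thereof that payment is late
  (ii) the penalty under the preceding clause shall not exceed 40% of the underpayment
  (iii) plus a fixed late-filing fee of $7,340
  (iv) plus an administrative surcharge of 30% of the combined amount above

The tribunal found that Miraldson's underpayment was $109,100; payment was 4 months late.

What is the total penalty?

Accrued rate: 5% × 4 = 20%, capped at 40% → 20%
Failure-to-pay penalty: 20% of $109,100 = $21,820
Penalty before surcharge: $21,820 + $7,340 = $29,160
Administrative surcharge: 30% of $29,160 = $8,748
Total penalty: $29,160 + $8,748 = $37,908

$37,908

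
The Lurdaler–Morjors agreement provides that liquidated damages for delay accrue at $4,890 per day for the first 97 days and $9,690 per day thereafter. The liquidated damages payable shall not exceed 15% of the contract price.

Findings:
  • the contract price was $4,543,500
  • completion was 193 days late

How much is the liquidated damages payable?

First 97 days: 97 × $4,890 = $474,330
Remaining days: (193 − 97) × $9,690 = $930,240
Accrued per-day damages: $474,330 + $930,240 = $1,404,570
Cap: 15% of $4,543,500 = $681,525
Cap at $681,525: $1,404,570 exceeds the cap → $681,525

$681,525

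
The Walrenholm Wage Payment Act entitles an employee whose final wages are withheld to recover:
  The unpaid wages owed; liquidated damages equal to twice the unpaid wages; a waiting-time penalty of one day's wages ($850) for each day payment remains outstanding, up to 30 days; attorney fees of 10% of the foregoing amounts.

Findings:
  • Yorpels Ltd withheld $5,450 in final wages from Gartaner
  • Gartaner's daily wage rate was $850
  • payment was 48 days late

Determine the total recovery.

$46,035

Doubled: 2 × $5,450 = $10,900
Penalty days: min(48, 30) = 30
Waiting-time penalty: 30 × $850 = $25,500
Subtotal: $5,450 + $10,900 + $25,500 = $41,850
Attorney fees: 10% of $41,850 = $4,185
Total award: $41,850 + $4,185 = $46,035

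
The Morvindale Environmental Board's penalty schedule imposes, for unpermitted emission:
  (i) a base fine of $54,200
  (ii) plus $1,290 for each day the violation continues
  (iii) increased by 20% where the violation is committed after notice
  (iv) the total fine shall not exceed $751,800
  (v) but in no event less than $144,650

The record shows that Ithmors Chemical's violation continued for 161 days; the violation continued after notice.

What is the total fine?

Per-day component: 161 × $1,290 = $207,690
Base plus per-day: $54,200 + $207,690 = $261,890
Enhancement: 20% of $261,890 = $52,378
Enhanced fine: $261,890 + $52,378 = $314,268
Cap at $751,800: $314,268 is within the cap, no reduction.
Minimum $144,650: $314,268 meets the minimum, no increase.

$314,268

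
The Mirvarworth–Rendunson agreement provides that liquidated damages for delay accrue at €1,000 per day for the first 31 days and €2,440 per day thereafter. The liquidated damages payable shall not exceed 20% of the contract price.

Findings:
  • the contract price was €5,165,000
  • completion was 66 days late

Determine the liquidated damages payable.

First 31 days: 31 × €1,000 = €31,000
Remaining days: (66 − 31) × €2,440 = €85,400
Accrued per-day damages: €31,000 + €85,400 = €116,400
Cap: 20% of €5,165,000 = €1,033,000
Cap at €1,033,000: €116,400 is within the cap, no reduction.

€116,400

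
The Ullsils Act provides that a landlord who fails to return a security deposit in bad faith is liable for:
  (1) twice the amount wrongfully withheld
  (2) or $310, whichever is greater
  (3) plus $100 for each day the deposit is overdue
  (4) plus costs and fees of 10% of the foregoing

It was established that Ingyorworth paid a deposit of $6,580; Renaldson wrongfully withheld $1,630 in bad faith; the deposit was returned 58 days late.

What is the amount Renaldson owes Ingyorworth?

Doubled: 2 × $1,630 = $3,260
Minimum $310: $3,260 meets the minimum, no increase.
Late-return penalty: 58 × $100 = $5,800
Damages plus late penalty: $3,260 + $5,800 = $9,060
Costs and fees: 10% of $9,060 = $906
Total recovery: $9,060 + $906 = $9,966

$9,966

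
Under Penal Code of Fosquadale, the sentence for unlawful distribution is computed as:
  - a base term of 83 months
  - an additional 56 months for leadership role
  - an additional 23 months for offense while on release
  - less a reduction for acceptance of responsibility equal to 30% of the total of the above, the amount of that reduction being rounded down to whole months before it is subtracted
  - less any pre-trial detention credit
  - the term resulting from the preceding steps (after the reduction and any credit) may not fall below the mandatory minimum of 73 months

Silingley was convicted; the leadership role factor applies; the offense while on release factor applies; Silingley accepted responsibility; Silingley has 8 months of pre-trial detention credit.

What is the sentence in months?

Leadership role enhancement: +56 months
Offense while on release enhancement: +23 months
Adjusted term: 83 months + 56 months + 23 months = 162 months
Acceptance of responsibility reduction: 30% of 162 months = 48 months (rounded down)
After reduction: 162 − 48 = 114 months
Less pre-trial detention credit: 114 months − 8 months = 106 months
Minimum 73 months: 106 months meets the minimum, no increase.

106 months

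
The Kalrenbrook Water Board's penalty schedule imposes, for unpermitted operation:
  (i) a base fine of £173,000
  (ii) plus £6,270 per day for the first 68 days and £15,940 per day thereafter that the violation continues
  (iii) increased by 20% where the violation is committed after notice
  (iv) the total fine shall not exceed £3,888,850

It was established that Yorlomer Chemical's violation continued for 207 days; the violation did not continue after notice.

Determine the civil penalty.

Civil penalty: £2,815,020

First 68 days: 68 × £6,270 = £426,360
Remaining days: (207 − 68) × £15,940 = £2,215,660
Per-day component: £426,360 + £2,215,660 = £2,642,020
Base plus per-day: £173,000 + £2,642,020 = £2,815,020
The violation did not continue after notice: no 20% increase.
Cap at £3,888,850: £2,815,020 is within the cap, no reduction.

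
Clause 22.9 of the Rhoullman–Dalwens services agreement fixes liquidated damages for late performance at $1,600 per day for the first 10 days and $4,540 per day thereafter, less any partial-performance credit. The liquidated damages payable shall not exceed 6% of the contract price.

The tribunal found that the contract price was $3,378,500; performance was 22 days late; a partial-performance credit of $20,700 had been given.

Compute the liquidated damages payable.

First 10 days: 10 × $1,600 = $16,000
Remaining days: (22 − 10) × $4,540 = $54,480
Accrued per-day damages: $16,000 + $54,480 = $70,480
Less partial-performance credit: $70,480 − $20,700 = $49,780
Cap: 6% of $3,378,500 = $202,710
Cap at $202,710: $49,780 is within the cap, no reduction.

$49,780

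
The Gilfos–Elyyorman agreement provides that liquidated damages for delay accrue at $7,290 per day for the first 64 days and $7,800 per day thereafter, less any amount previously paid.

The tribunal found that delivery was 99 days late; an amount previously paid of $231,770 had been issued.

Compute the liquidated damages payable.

$507,790

First 64 days: 64 × $7,290 = $466,560
Remaining days: (99 − 64) × $7,800 = $273,000
Accrued per-day damages: $466,560 + $273,000 = $739,560
Less amount previously paid: $739,560 − $231,770 = $507,790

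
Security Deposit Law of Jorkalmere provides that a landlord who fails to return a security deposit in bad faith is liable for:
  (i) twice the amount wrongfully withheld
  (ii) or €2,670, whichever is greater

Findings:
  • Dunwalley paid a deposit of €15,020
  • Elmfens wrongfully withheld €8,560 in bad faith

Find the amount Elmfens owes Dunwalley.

Doubled: 2 × €8,560 = €17,120
Minimum €2,670: €17,120 meets the minimum, no increase.

€17,120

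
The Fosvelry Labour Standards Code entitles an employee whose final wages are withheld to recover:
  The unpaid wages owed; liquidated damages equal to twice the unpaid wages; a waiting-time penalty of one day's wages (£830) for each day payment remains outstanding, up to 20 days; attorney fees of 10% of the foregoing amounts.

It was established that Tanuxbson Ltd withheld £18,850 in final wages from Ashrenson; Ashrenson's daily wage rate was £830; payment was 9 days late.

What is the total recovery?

Doubled: 2 × £18,850 = £37,700
Penalty days: min(9, 20) = 9
Waiting-time penalty: 9 × £830 = £7,470
Subtotal: £18,850 + £37,700 + £7,470 = £64,020
Attorney fees: 10% of £64,020 = £6,402
Total award: £64,020 + £6,402 = £70,422

£70,422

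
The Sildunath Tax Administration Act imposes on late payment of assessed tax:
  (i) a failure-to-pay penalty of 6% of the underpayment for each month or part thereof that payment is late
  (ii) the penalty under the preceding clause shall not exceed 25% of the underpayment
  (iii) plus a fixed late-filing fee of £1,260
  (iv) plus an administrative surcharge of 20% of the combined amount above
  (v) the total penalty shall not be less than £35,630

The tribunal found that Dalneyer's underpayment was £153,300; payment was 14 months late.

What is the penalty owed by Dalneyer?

£47,502

Accrued rate: 6% × 14 = 84%, capped at 25% → 25%
Failure-to-pay penalty: 25% of £153,300 = £38,325
Penalty before surcharge: £38,325 + £1,260 = £39,585
Administrative surcharge: 20% of £39,585 = £7,917
Total penalty: £39,585 + £7,917 = £47,502
Minimum £35,630: £47,502 meets the minimum, no increase.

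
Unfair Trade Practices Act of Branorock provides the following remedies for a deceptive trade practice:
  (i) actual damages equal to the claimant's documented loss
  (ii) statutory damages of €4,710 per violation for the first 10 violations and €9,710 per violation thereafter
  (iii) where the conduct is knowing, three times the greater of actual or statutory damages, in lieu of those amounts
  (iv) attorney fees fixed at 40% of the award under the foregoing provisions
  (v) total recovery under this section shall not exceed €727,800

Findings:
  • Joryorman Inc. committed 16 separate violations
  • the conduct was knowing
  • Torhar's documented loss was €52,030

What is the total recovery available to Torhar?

€442,512

First 10 violations: 10 × €4,710 = €47,100
Remaining violations: (16 − 10) × €9,710 = €58,260
Statutory damages: €47,100 + €58,260 = €105,360
Greater of actual damages (€52,030) or statutory damages (€105,360): €105,360
Trebled: 3 × €105,360 = €316,080
Attorney fees: 40% of €316,080 = €126,432
Total before cap: €316,080 + €126,432 = €442,512
Cap at €727,800: €442,512 is within the cap, no reduction.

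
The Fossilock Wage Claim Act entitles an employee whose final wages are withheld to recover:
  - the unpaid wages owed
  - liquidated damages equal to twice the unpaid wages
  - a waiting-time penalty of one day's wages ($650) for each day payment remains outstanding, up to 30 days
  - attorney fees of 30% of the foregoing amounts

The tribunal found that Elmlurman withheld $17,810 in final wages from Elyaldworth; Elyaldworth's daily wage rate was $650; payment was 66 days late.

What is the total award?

Doubled: 2 × $17,810 = $35,620
Penalty days: min(66, 30) = 30
Waiting-time penalty: 30 × $650 = $19,500
Subtotal: $17,810 + $35,620 + $19,500 = $72,930
Attorney fees: 30% of $72,930 = $21,879
Total award: $72,930 + $21,879 = $94,809

$94,809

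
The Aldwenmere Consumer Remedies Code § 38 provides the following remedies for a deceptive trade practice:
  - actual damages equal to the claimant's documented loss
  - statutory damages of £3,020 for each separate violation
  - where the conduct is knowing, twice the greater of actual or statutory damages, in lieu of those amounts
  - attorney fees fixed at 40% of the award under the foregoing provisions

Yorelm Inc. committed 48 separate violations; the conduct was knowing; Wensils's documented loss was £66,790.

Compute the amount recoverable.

Total recovery: £405,888

Statutory damages: 48 × £3,020 = £144,960
Greater of actual damages (£66,790) or statutory damages (£144,960): £144,960
Doubled: 2 × £144,960 = £289,920
Attorney fees: 40% of £289,920 = £115,968
Total recovery: £289,920 + £115,968 = £405,888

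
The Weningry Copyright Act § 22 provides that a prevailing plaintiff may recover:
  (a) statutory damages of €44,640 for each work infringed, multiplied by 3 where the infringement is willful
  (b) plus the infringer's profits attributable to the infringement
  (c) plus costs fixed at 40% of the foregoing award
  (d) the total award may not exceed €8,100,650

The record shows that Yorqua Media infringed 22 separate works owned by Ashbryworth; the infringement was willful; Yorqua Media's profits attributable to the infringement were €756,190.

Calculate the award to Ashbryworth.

Statutory damages: 22 × €44,640 = €982,080
Trebled: 3 × €982,080 = €2,946,240
Combined award: €2,946,240 + €756,190 = €3,702,430
Costs: 40% of €3,702,430 = €1,480,972
Award plus costs: €3,702,430 + €1,480,972 = €5,183,402
Cap at €8,100,650: €5,183,402 is within the cap, no reduction.

€5,183,402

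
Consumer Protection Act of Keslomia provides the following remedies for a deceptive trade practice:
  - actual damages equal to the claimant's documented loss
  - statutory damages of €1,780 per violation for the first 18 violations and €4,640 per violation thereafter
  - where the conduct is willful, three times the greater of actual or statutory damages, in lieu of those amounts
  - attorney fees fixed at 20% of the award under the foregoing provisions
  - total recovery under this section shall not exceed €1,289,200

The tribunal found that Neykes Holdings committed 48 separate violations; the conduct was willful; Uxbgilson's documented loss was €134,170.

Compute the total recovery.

€616,464

First 18 violations: 18 × €1,780 = €32,040
Remaining violations: (48 − 18) × €4,640 = €139,200
Statutory damages: €32,040 + €139,200 = €171,240
Greater of actual damages (€134,170) or statutory damages (€171,240): €171,240
Trebled: 3 × €171,240 = €513,720
Attorney fees: 20% of €513,720 = €102,744
Total before cap: €513,720 + €102,744 = €616,464
Cap at €1,289,200: €616,464 is within the cap, no reduction.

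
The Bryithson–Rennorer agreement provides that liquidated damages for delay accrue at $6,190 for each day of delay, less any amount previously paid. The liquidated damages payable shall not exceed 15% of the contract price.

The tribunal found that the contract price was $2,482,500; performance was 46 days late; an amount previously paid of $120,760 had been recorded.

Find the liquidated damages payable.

Per-day damages: 46 × $6,190 = $284,740
Less amount previously paid: $284,740 − $120,760 = $163,980
Cap: 15% of $2,482,500 = $372,375
Cap at $372,375: $163,980 is within the cap, no reduction.

$163,980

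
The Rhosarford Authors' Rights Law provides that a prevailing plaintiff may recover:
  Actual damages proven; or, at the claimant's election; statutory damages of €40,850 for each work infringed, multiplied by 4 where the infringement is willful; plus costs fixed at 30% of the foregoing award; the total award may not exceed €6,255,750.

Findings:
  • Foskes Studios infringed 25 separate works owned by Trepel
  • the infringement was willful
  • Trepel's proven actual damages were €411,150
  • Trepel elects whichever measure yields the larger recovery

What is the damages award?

Statutory damages: 25 × €40,850 = €1,021,250
Multiplied by 4: 4 × €1,021,250 = €4,085,000
Greater of actual damages (€411,150) or enhanced statutory damages (€4,085,000): €4,085,000
Costs: 30% of €4,085,000 = €1,225,500
Award plus costs: €4,085,000 + €1,225,500 = €5,310,500
Cap at €6,255,750: €5,310,500 is within the cap, no reduction.

Award: €5,310,500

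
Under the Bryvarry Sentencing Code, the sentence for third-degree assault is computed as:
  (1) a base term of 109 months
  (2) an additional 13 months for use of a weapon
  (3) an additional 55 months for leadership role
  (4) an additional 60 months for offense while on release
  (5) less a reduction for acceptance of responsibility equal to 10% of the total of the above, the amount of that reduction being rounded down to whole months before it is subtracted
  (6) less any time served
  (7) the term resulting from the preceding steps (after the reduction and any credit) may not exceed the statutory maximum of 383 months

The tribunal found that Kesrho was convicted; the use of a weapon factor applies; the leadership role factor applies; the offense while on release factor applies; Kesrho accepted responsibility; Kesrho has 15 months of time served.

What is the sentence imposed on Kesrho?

Use of a weapon enhancement: +13 months
Leadership role enhancement: +55 months
Offense while on release enhancement: +60 months
Adjusted term: 109 months + 13 months + 55 months + 60 months = 237 months
Acceptance of responsibility reduction: 10% of 237 months = 23 months (rounded down)
After reduction: 237 − 23 = 214 months
Less time served: 214 months − 15 months = 199 months
Cap at 383 months: 199 months is within the cap, no reduction.

199 months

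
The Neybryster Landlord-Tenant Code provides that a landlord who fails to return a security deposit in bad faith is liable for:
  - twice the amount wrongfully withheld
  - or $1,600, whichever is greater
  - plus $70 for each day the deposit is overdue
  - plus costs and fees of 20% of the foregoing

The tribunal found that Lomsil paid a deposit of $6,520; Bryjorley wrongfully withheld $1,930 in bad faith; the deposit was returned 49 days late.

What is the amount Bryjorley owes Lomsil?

$8,748

Doubled: 2 × $1,930 = $3,860
Minimum $1,600: $3,860 meets the minimum, no increase.
Late-return penalty: 49 × $70 = $3,430
Damages plus late penalty: $3,860 + $3,430 = $7,290
Costs and fees: 20% of $7,290 = $1,458
Total recovery: $7,290 + $1,458 = $8,748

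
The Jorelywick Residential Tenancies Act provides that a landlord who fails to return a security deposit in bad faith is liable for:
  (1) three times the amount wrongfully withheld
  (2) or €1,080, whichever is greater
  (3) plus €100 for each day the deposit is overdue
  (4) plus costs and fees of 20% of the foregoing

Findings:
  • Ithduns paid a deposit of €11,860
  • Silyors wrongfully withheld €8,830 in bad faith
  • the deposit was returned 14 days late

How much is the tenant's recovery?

Recovery: €33,468

Trebled: 3 × €8,830 = €26,490
Minimum €1,080: €26,490 meets the minimum, no increase.
Late-return penalty: 14 × €100 = €1,400
Damages plus late penalty: €26,490 + €1,400 = €27,890
Costs and fees: 20% of €27,890 = €5,578
Total recovery: €27,890 + €5,578 = €33,468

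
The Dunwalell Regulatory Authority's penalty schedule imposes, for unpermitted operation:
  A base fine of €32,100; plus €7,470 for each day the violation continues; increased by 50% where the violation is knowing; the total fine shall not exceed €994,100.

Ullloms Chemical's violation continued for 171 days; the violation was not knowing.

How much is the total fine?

Per-day component: 171 × €7,470 = €1,277,370
Base plus per-day: €32,100 + €1,277,370 = €1,309,470
The violation was not knowing: no 50% increase.
Cap at €994,100: €1,309,470 exceeds the cap → €994,100

€994,100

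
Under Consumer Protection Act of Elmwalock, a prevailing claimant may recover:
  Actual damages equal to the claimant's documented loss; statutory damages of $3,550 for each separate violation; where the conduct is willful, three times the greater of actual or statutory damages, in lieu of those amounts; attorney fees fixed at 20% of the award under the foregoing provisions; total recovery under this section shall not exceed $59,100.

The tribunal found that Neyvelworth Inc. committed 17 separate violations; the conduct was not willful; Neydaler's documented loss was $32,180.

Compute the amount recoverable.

Total recovery: $59,100

Statutory damages: 17 × $3,550 = $60,350
Conduct not willful: the in-lieu enhancement does not apply.
Actual plus statutory damages: $32,180 + $60,350 = $92,530
Attorney fees: 20% of $92,530 = $18,506
Total before cap: $92,530 + $18,506 = $111,036
Cap at $59,100: $111,036 exceeds the cap → $59,100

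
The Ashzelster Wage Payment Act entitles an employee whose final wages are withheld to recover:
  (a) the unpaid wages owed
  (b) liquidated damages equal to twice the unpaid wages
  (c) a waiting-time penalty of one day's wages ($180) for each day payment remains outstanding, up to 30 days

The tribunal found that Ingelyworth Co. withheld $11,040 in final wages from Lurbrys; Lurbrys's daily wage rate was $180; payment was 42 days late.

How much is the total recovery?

$38,520

Doubled: 2 × $11,040 = $22,080
Penalty days: min(42, 30) = 30
Waiting-time penalty: 30 × $180 = $5,400
Total award: $11,040 + $22,080 + $5,400 = $38,520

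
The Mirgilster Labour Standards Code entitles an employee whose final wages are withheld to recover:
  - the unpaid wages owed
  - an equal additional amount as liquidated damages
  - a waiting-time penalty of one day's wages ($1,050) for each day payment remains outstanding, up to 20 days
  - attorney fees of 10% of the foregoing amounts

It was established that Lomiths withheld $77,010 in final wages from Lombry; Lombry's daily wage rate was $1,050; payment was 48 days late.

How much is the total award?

$192,522

Liquidated damages (equal amount): $77,010
Penalty days: min(48, 20) = 20
Waiting-time penalty: 20 × $1,050 = $21,000
Subtotal: $77,010 + $77,010 + $21,000 = $175,020
Attorney fees: 10% of $175,020 = $17,502
Total award: $175,020 + $17,502 = $192,522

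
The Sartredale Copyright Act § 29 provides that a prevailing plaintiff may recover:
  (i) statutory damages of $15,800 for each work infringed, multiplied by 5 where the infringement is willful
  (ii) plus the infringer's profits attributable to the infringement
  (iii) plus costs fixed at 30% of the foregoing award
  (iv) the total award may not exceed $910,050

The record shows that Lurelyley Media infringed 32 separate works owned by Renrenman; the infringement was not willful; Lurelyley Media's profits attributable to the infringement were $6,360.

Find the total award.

Statutory damages: 32 × $15,800 = $505,600
Infringement not willful: no ×5 enhancement.
Combined award: $505,600 + $6,360 = $511,960
Costs: 30% of $511,960 = $153,588
Award plus costs: $511,960 + $153,588 = $665,548
Cap at $910,050: $665,548 is within the cap, no reduction.

$665,548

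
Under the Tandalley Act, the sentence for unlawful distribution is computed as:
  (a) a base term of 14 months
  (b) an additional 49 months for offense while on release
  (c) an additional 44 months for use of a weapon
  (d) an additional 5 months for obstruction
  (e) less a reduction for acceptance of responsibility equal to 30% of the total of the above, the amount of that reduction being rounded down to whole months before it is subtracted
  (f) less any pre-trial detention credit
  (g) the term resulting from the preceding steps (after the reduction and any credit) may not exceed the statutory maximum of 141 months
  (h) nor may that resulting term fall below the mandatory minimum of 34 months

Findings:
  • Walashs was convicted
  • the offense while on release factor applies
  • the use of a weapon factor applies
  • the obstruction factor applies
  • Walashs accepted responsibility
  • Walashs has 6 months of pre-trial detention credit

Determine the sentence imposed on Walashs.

73 months

Offense while on release enhancement: +49 months
Use of a weapon enhancement: +44 months
Obstruction enhancement: +5 months
Adjusted term: 14 months + 49 months + 44 months + 5 months = 112 months
Acceptance of responsibility reduction: 30% of 112 months = 33 months (rounded down)
After reduction: 112 − 33 = 79 months
Less pre-trial detention credit: 79 months − 6 months = 73 months
Cap at 141 months: 73 months is within the cap, no reduction.
Minimum 34 months: 73 months meets the minimum, no increase.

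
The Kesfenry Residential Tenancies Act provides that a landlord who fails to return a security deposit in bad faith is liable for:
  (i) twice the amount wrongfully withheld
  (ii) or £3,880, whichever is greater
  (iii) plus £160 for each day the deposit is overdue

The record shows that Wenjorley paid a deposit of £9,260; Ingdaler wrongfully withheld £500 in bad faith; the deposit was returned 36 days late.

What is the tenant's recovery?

£9,640

Doubled: 2 × £500 = £1,000
Minimum £3,880: £1,000 is below the minimum → £3,880
Late-return penalty: 36 × £160 = £5,760
Damages plus late penalty: £3,880 + £5,760 = £9,640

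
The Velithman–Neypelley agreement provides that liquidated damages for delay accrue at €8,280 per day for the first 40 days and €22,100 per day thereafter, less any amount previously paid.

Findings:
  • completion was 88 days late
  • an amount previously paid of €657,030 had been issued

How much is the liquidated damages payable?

€734,970

First 40 days: 40 × €8,280 = €331,200
Remaining days: (88 − 40) × €22,100 = €1,060,800
Accrued per-day damages: €331,200 + €1,060,800 = €1,392,000
Less amount previously paid: €1,392,000 − €657,030 = €734,970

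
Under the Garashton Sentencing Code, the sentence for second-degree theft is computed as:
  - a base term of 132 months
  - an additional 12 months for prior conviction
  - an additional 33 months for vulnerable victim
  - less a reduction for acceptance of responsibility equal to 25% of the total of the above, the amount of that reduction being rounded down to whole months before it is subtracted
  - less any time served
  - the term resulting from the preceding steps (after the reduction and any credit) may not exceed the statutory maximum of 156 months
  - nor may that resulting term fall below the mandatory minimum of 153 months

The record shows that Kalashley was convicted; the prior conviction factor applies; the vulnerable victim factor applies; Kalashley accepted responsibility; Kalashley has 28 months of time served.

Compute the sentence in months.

153 months

Prior conviction enhancement: +12 months
Vulnerable victim enhancement: +33 months
Adjusted term: 132 months + 12 months + 33 months = 177 months
Acceptance of responsibility reduction: 25% of 177 months = 44 months (rounded down)
After reduction: 177 − 44 = 133 months
Less time served: 133 months − 28 months = 105 months
Cap at 156 months: 105 months is within the cap, no reduction.
Minimum 153 months: 105 months is below the minimum → 153 months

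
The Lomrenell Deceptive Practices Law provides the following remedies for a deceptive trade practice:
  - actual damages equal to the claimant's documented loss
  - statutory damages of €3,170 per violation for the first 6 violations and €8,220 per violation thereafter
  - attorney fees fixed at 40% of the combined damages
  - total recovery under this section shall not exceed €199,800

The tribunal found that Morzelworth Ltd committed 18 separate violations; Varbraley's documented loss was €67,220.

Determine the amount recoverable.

First 6 violations: 6 × €3,170 = €19,020
Remaining violations: (18 − 6) × €8,220 = €98,640
Statutory damages: €19,020 + €98,640 = €117,660
Combined damages: €67,220 + €117,660 = €184,880
Attorney fees: 40% of €184,880 = €73,952
Total before cap: €184,880 + €73,952 = €258,832
Cap at €199,800: €258,832 exceeds the cap → €199,800

€199,800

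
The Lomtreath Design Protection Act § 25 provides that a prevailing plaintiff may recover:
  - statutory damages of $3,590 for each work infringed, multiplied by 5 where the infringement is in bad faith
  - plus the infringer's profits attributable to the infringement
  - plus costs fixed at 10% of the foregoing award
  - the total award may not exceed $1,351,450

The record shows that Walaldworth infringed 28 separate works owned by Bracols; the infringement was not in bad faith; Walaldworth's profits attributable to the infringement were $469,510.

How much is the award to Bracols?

Statutory damages: 28 × $3,590 = $100,520
Infringement not in bad faith: no ×5 enhancement.
Combined award: $100,520 + $469,510 = $570,030
Costs: 10% of $570,030 = $57,003
Award plus costs: $570,030 + $57,003 = $627,033
Cap at $1,351,450: $627,033 is within the cap, no reduction.

$627,033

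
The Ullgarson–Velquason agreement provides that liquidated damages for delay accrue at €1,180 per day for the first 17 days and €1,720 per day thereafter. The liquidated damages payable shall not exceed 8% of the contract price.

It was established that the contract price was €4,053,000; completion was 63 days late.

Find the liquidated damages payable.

First 17 days: 17 × €1,180 = €20,060
Remaining days: (63 − 17) × €1,720 = €79,120
Accrued per-day damages: €20,060 + €79,120 = €99,180
Cap: 8% of €4,053,000 = €324,240
Cap at €324,240: €99,180 is within the cap, no reduction.

Liquidated damages: €99,180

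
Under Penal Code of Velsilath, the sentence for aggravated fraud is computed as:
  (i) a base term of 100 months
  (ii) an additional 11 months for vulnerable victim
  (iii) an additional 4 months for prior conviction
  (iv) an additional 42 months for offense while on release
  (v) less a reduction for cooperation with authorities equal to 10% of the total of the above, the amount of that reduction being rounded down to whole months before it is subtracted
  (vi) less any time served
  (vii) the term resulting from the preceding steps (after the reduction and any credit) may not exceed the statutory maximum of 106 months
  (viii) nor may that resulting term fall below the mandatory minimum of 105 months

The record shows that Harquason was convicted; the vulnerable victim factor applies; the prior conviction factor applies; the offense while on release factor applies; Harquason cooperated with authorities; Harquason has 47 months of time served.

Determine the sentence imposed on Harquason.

Vulnerable victim enhancement: +11 months
Prior conviction enhancement: +4 months
Offense while on release enhancement: +42 months
Adjusted term: 100 months + 11 months + 4 months + 42 months = 157 months
Cooperation with authorities reduction: 10% of 157 months = 15 months (rounded down)
After reduction: 157 − 15 = 142 months
Less time served: 142 months − 47 months = 95 months
Cap at 106 months: 95 months is within the cap, no reduction.
Minimum 105 months: 95 months is below the minimum → 105 months

105 months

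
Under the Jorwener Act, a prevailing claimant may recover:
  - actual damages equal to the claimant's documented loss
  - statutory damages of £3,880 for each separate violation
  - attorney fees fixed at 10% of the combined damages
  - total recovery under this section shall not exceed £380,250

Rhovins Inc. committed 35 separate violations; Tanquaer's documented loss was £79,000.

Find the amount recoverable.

Statutory damages: 35 × £3,880 = £135,800
Combined damages: £79,000 + £135,800 = £214,800
Attorney fees: 10% of £214,800 = £21,480
Total before cap: £214,800 + £21,480 = £236,280
Cap at £380,250: £236,280 is within the cap, no reduction.

£236,280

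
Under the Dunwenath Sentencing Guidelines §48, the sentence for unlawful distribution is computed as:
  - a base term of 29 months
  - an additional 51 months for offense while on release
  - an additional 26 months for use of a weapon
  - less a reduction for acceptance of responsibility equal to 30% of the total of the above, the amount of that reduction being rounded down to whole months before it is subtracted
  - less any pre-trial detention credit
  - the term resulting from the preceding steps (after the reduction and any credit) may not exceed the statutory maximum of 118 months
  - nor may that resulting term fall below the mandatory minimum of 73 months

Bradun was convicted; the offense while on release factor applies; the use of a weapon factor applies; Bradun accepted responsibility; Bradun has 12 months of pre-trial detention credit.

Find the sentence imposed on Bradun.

Offense while on release enhancement: +51 months
Use of a weapon enhancement: +26 months
Adjusted term: 29 months + 51 months + 26 months = 106 months
Acceptance of responsibility reduction: 30% of 106 months = 31 months (rounded down)
After reduction: 106 − 31 = 75 months
Less pre-trial detention credit: 75 months − 12 months = 63 months
Cap at 118 months: 63 months is within the cap, no reduction.
Minimum 73 months: 63 months is below the minimum → 73 months

73 months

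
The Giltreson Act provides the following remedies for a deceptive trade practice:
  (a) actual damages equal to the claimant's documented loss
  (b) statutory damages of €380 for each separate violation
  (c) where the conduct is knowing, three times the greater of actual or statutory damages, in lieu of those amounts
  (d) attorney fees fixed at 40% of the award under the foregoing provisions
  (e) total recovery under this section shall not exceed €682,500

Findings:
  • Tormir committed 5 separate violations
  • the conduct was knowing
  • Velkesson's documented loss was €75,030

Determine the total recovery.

Statutory damages: 5 × €380 = €1,900
Greater of actual damages (€75,030) or statutory damages (€1,900): €75,030
Trebled: 3 × €75,030 = €225,090
Attorney fees: 40% of €225,090 = €90,036
Total before cap: €225,090 + €90,036 = €315,126
Cap at €682,500: €315,126 is within the cap, no reduction.

Total recovery: €315,126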